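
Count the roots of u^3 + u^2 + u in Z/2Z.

Write g(u) = u^3 + u^2 + u.
Evaluate at each of the 2 elements of Z/2Z:
g(0) = 0 → root; g(1) = 1.
Roots: {0}.

1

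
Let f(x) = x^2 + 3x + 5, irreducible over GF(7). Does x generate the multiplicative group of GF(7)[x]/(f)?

|GF(7^2)^×| = 7^2 − 1 = 48. Prime factorization: 48 = 2^4·3.
f is primitive ⇔ x has order 48 in GF(7)[x]/(f), i.e. x^(48/q) ≠ 1 for each prime q | 48.
x^(24) mod f = 6.
x^(16) mod f = 4.
None equal 1, so x has full order 48; f is primitive.

Yes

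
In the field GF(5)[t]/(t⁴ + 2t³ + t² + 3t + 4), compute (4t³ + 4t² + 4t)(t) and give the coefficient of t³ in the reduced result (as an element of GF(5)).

Multiply in GF(5)[t]: (4t³ + 4t² + 4t)·(t) = 4t⁴ + 4t³ + 4t².
Reduce using t⁴ ≡ 3t³ + 4t² + 2t + 1 (mod t⁴ + 2t³ + t² + 3t + 4).
Reduced: t³ + 3t + 4.

1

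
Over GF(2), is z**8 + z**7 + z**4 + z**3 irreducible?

Write P(z) = z**8 + z**7 + z**4 + z**3.
Check for roots in GF(2): P(0) = 0 → root; P(1) = 0 → root.
P(0) = 0, so (z) divides P(z); P is reducible.

No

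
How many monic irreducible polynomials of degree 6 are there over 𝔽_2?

9

By the necklace-counting formula, N_2(6) = (1/6) Σ_{d|6} μ(6/d)·2^d.
Divisors of 6: 1, 2, 3, 6; μ(6/d) for each: 1, -1, -1, 1.
Σ = 2^1 − 2^2 − 2^3 + 2^6 = 54.
N = 54/6 = 9.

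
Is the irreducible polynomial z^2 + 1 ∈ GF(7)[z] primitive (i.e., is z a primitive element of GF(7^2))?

Write f(z) = z^2 + 1.
|GF(7^2)^×| = 7^2 − 1 = 48. Prime factorization: 48 = 2^4·3.
f is primitive ⇔ z has order 48 in GF(7)[z]/(f), i.e. z^(48/q) ≠ 1 for each prime q | 48.
z^(24) mod f = 1
z^(16) mod f = 1
Since z^(24) = 1, the order of z divides 24 < 48; not primitive.

No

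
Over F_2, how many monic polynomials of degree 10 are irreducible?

Gauss's count: N_{2}(10) = (1/10) Σ_{d|10} μ(10/d)·2^d.
Divisors of 10: 1, 2, 5, 10; μ(10/d) for each: 1, -1, -1, 1.
Σ = 2^1 − 2^2 − 2^5 + 2^10 = 990.
N = 990/10 = 99.

99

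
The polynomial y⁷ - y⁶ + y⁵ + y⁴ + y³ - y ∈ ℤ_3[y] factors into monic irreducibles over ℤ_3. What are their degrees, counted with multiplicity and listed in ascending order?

Write f(y) = y⁷ - y⁶ + y⁵ + y⁴ + y³ - y.
Roots in ℤ_3: f(0) = 0 → root; f(1) = 2; f(2) = 1.
Linear factors from roots: (y).
Complete factorization: f(y) = (y)·(y² + y - 1)·(y⁴ + y³ + y² + y + 1).
Factor degrees with multiplicity: 1 + 2 + 4 = 7.

1, 2, 4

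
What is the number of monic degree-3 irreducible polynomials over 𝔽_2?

2

By the necklace-counting formula, N_2(3) = (1/3) Σ_{d|3} μ(3/d)·2^d.
Divisors of 3: 1, 3; μ(3/d) for each: -1, 1.
Σ = − 2^1 + 2^3 = 6.
N = 6/3 = 2.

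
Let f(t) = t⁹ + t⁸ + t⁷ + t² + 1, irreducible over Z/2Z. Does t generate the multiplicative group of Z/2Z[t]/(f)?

|GF(2^9)^×| = 2^9 − 1 = 511. Prime factorization: 511 = 7·73.
f is primitive ⇔ t has order 511 in GF(2)[t]/(f), i.e. t^(511/q) ≠ 1 for each prime q | 511.
t^(73) mod f = t⁷ + t⁴ + t³ + t² + t.
t^(7) mod f = t⁷.
None equal 1, so t has full order 511; f is primitive.

Yes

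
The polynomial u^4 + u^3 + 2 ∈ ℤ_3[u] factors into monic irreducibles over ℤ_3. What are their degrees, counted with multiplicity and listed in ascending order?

4

Write f(u) = u^4 + u^3 + 2.
Roots in ℤ_3: f(0) = 2; f(1) = 1; f(2) = 2.
Complete factorization: f(u) = (u^4 + u^3 + 2).
Factor degrees with multiplicity: 4 = 4.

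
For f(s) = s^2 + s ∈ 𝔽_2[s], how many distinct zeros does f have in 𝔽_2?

2

Evaluate at each of the 2 elements of 𝔽_2:
f(0) = 0 → root; f(1) = 0 → root.
Roots: {0, 1}.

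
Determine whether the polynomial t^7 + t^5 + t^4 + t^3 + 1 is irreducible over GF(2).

Write m(t) = t^7 + t^5 + t^4 + t^3 + 1.
Check for roots in GF(2): m(0) = 1; m(1) = 1.
No roots, so no linear factors.
Monic irreducibles of degree 2 over GF(2): t^2 + t + 1.
None of them divide m (all give nonzero remainder).
Monic irreducibles of degree 3 over GF(2): t^3 + t + 1, t^3 + t^2 + 1.
None of them divide m (all give nonzero remainder).
No irreducible factor of degree ≤ 3 exists, so m is irreducible over GF(2).

Yes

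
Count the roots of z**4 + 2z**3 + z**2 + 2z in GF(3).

2

Write P(z) = z**4 + 2z**3 + z**2 + 2z.
Evaluate at each of the 3 elements of GF(3):
P(0) = 0 → root; P(1) = 0 → root; P(2) = 1.
Roots: {0, 1}.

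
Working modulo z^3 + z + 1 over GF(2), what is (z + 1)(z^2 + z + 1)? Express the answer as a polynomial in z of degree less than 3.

z

Multiply in GF(2)[z]: (z + 1)·(z^2 + z + 1) = z^3 + 1.
Reduce using z^3 ≡ z + 1 (mod z^3 + z + 1).
Reduced: z.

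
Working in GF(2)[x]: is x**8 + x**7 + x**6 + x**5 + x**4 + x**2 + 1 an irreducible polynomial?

Yes

Write g(x) = x**8 + x**7 + x**6 + x**5 + x**4 + x**2 + 1.
Check for roots in GF(2): g(0) = 1; g(1) = 1.
No roots, so no linear factors.
Monic irreducibles of degree 2 over GF(2): x**2 + x + 1.
None of them divide g (all give nonzero remainder).
Monic irreducibles of degree 3 over GF(2): x**3 + x + 1, x**3 + x**2 + 1.
None of them divide g (all give nonzero remainder).
Monic irreducibles of degree 4 over GF(2): x**4 + x + 1, x**4 + x**3 + 1, x**4 + x**3 + x**2 + x + 1.
None of them divide g (all give nonzero remainder).
No irreducible factor of degree ≤ 4 exists, so g is irreducible over GF(2).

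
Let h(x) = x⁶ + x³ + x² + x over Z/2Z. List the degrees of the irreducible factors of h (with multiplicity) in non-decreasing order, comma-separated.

Roots in Z/2Z: h(0) = 0 → root; h(1) = 0 → root.
Linear factors from roots: (x), (x + 1).
Complete factorization: h(x) = (x)·(x + 1)^2·(x³ + x + 1).
Factor degrees with multiplicity: 1 + 1 + 1 + 3 = 6.

1, 1, 1, 3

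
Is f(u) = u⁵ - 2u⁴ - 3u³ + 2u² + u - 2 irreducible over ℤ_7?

Check for roots in ℤ_7: f(0) = 5; f(1) = 4; f(2) = 5; f(3) = 5; f(4) = 4; f(5) = 6; f(6) = 6.
No roots, so no linear factors.
Degree-2 irreducible divisors: test the 21 monic irreducibles of degree 2 over GF(7).
None of them divide f (all give nonzero remainder).
No irreducible factor of degree ≤ 2 exists, so f is irreducible over GF(7).

Yes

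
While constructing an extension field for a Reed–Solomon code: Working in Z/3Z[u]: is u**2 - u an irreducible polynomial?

Write f(u) = u**2 - u.
Check for roots in Z/3Z: f(0) = 0 → root; f(1) = 0 → root; f(2) = 2.
f(0) = 0, so (u) divides f(u); f is reducible.

No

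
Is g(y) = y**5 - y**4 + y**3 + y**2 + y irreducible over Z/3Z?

No

Check for roots in Z/3Z: g(0) = 0 → root; g(1) = 0 → root; g(2) = 0 → root.
g(0) = 0, so (y) divides g(y); g is reducible.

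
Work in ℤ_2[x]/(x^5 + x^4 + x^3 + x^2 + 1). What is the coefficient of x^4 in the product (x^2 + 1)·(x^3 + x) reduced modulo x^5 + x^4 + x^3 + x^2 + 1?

1

Multiply in ℤ_2[x]: (x^2 + 1)·(x^3 + x) = x^5 + x.
Reduce using x^5 ≡ x^4 + x^3 + x^2 + 1 (mod x^5 + x^4 + x^3 + x^2 + 1).
Reduced: x^4 + x^3 + x^2 + x + 1.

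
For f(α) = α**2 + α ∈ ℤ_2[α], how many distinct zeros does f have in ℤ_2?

2

Evaluate at each of the 2 elements of ℤ_2:
f(0) = 0 → root; f(1) = 0 → root.
Roots: {0, 1}.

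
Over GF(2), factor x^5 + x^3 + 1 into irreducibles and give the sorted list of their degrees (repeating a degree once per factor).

Write h(x) = x^5 + x^3 + 1.
Roots in GF(2): h(0) = 1; h(1) = 1.
Complete factorization: h(x) = (x^5 + x^3 + 1).
Factor degrees with multiplicity: 5 = 5.

5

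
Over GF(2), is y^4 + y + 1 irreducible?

Write h(y) = y^4 + y + 1.
Check for roots in GF(2): h(0) = 1; h(1) = 1.
No roots, so no linear factors.
Monic irreducibles of degree 2 over GF(2): y^2 + y + 1.
None of them divide h (all give nonzero remainder).
No irreducible factor of degree ≤ 2 exists, so h is irreducible over GF(2).

Yes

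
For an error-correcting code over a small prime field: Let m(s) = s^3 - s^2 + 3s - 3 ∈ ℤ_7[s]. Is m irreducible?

Check for roots in ℤ_7: m(0) = 4; m(1) = 0 → root; m(2) = 0 → root; m(3) = 3; m(4) = 1; m(5) = 0 → root; m(6) = 6.
m(1) = 0, so (s − 1) divides m(s); m is reducible.

No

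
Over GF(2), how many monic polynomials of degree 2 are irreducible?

1

By the necklace-counting formula, N_2(2) = (1/2) Σ_{d|2} μ(2/d)·2^d.
Divisors of 2: 1, 2; μ(2/d) for each: -1, 1.
Σ = − 2^1 + 2^2 = 2.
N = 2/2 = 1.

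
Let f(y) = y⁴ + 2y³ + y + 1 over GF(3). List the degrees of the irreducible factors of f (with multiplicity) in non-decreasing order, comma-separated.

4

Roots in GF(3): f(0) = 1; f(1) = 2; f(2) = 2.
Complete factorization: f(y) = (y⁴ + 2y³ + y + 1).
Factor degrees with multiplicity: 4 = 4.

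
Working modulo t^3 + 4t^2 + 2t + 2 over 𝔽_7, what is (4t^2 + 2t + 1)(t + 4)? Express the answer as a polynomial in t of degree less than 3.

Multiply in 𝔽_7[t]: (4t^2 + 2t + 1)·(t + 4) = 4t^3 + 4t^2 + 2t + 4.
Reduce using t^3 ≡ 3t^2 + 5t + 5 (mod t^3 + 4t^2 + 2t + 2).
Reduced: 2t^2 + t + 3.

2t^2 + t + 3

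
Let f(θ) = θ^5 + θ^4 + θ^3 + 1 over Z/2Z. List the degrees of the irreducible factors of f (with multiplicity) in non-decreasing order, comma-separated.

Roots in Z/2Z: f(0) = 1; f(1) = 0 → root.
Linear factors from roots: (θ + 1).
Complete factorization: f(θ) = (θ + 1)^2·(θ^3 + θ^2 + 1).
Factor degrees with multiplicity: 1 + 1 + 3 = 5.

1, 1, 3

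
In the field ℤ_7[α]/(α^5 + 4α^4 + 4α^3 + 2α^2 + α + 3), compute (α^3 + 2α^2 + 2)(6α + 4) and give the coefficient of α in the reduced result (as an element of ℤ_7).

5

Multiply in ℤ_7[α]: (α^3 + 2α^2 + 2)·(6α + 4) = 6α^4 + 2α^3 + α^2 + 5α + 1.
Reduced: 6α^4 + 2α^3 + α^2 + 5α + 1.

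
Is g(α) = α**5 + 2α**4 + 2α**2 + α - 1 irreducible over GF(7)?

Yes

Check for roots in GF(7): g(0) = 6; g(1) = 5; g(2) = 3; g(3) = 5; g(4) = 3; g(5) = 5; g(6) = 1.
No roots, so no linear factors.
Degree-2 irreducible divisors: test the 21 monic irreducibles of degree 2 over GF(7).
None of them divide g (all give nonzero remainder).
No irreducible factor of degree ≤ 2 exists, so g is irreducible over GF(7).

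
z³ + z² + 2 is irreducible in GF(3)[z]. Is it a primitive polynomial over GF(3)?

No

Write f(z) = z³ + z² + 2.
|GF(3^3)^×| = 3^3 − 1 = 26. Prime factorization: 26 = 2·13.
f is primitive ⇔ z has order 26 in GF(3)[z]/(f), i.e. z^(26/q) ≠ 1 for each prime q | 26.
z^(13) mod f = 1
z^(2) mod f = z².
Since z^(13) = 1, the order of z divides 13 < 26; not primitive.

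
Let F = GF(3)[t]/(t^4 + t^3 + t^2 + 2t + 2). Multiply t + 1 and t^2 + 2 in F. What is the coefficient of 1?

2

Multiply in GF(3)[t]: (t + 1)·(t^2 + 2) = t^3 + t^2 + 2t + 2.
Reduced: t^3 + t^2 + 2t + 2.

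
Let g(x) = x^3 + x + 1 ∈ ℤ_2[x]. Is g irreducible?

Yes

Check for roots in ℤ_2: g(0) = 1; g(1) = 1.
No roots. A degree-3 polynomial over a field with no linear factor is irreducible.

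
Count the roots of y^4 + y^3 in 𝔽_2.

2

Write h(y) = y^4 + y^3.
Evaluate at each of the 2 elements of 𝔽_2:
h(0) = 0 → root; h(1) = 0 → root.
Roots: {0, 1}.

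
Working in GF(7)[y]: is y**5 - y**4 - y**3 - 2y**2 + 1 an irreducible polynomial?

Write g(y) = y**5 - y**4 - y**3 - 2y**2 + 1.
Check for roots in GF(7): g(0) = 1; g(1) = 5; g(2) = 1; g(3) = 6; g(4) = 1; g(5) = 2; g(6) = 5.
No roots, so no linear factors.
Degree-2 irreducible divisors: test the 21 monic irreducibles of degree 2 over GF(7).
None of them divide g (all give nonzero remainder).
No irreducible factor of degree ≤ 2 exists, so g is irreducible over GF(7).

Yes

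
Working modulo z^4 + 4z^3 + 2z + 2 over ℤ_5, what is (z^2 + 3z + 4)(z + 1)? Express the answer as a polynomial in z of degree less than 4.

Multiply in ℤ_5[z]: (z^2 + 3z + 4)·(z + 1) = z^3 + 4z^2 + 2z + 4.
Reduced: z^3 + 4z^2 + 2z + 4.

z^3 + 4z^2 + 2z + 4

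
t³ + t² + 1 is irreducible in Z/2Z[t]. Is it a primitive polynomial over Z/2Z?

Yes

Write f(t) = t³ + t² + 1.
|GF(2^3)^×| = 2^3 − 1 = 7. Prime factorization: 7 = 7.
f is primitive ⇔ t has order 7 in GF(2)[t]/(f), i.e. t^(7/q) ≠ 1 for each prime q | 7.
t^(1) mod f = t.
None equal 1, so t has full order 7; f is primitive.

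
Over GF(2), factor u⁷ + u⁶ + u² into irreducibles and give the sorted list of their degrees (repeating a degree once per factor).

1, 1, 2, 3

Write g(u) = u⁷ + u⁶ + u².
Roots in GF(2): g(0) = 0 → root; g(1) = 1.
Linear factors from roots: (u).
Complete factorization: g(u) = (u)^2·(u² + u + 1)·(u³ + u + 1).
Factor degrees with multiplicity: 1 + 1 + 2 + 3 = 7.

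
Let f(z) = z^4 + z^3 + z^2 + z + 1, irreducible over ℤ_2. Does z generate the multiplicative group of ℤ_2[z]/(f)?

No

|GF(2^4)^×| = 2^4 − 1 = 15. Prime factorization: 15 = 3·5.
f is primitive ⇔ z has order 15 in GF(2)[z]/(f), i.e. z^(15/q) ≠ 1 for each prime q | 15.
z^(5) mod f = 1
z^(3) mod f = z^3.
Since z^(5) = 1, the order of z divides 5 < 15; not primitive.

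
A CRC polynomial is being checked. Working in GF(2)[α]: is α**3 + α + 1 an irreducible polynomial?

Yes

Write P(α) = α**3 + α + 1.
Check for roots in GF(2): P(0) = 1; P(1) = 1.
No roots. A degree-3 polynomial over a field with no linear factor is irreducible.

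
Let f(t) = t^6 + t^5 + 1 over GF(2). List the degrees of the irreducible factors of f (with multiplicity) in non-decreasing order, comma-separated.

6

Roots in GF(2): f(0) = 1; f(1) = 1.
Complete factorization: f(t) = (t^6 + t^5 + 1).
Factor degrees with multiplicity: 6 = 6.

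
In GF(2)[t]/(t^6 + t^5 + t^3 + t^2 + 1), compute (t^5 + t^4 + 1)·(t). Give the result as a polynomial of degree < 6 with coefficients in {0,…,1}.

Multiply in GF(2)[t]: (t^5 + t^4 + 1)·(t) = t^6 + t^5 + t.
Reduce using t^6 ≡ t^5 + t^3 + t^2 + 1 (mod t^6 + t^5 + t^3 + t^2 + 1).
Reduced: t^3 + t^2 + t + 1.

t^3 + t^2 + t + 1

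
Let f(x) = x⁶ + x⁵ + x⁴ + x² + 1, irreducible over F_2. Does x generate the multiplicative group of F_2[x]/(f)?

No

|GF(2^6)^×| = 2^6 − 1 = 63. Prime factorization: 63 = 3^2·7.
f is primitive ⇔ x has order 63 in GF(2)[x]/(f), i.e. x^(63/q) ≠ 1 for each prime q | 63.
x^(21) mod f = 1
x^(9) mod f = x³ + 1.
Since x^(21) = 1, the order of x divides 21 < 63; not primitive.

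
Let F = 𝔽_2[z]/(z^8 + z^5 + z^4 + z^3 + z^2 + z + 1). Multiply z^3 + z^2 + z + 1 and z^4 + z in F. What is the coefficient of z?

Multiply in 𝔽_2[z]: (z^3 + z^2 + z + 1)·(z^4 + z) = z^7 + z^6 + z^5 + z^3 + z^2 + z.
Reduced: z^7 + z^6 + z^5 + z^3 + z^2 + z.

1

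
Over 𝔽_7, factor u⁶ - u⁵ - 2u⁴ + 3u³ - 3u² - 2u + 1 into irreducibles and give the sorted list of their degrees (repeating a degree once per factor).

6

Write g(u) = u⁶ - u⁵ - 2u⁴ + 3u³ - 3u² - 2u + 1.
Complete factorization: g(u) = (u⁶ - u⁵ - 2u⁴ + 3u³ - 3u² - 2u + 1).
Factor degrees with multiplicity: 6 = 6.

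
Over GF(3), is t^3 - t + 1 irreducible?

Write g(t) = t^3 - t + 1.
Check for roots in GF(3): g(0) = 1; g(1) = 1; g(2) = 1.
No roots. A degree-3 polynomial over a field with no linear factor is irreducible.

Yes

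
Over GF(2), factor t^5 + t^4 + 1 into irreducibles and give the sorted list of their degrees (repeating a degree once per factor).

Write f(t) = t^5 + t^4 + 1.
Roots in GF(2): f(0) = 1; f(1) = 1.
Complete factorization: f(t) = (t^2 + t + 1)·(t^3 + t + 1).
Factor degrees with multiplicity: 2 + 3 = 5.

2, 3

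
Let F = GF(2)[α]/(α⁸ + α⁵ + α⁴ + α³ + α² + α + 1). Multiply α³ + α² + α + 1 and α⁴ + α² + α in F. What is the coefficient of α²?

Multiply in GF(2)[α]: (α³ + α² + α + 1)·(α⁴ + α² + α) = α⁷ + α⁶ + α⁴ + α.
Reduced: α⁷ + α⁶ + α⁴ + α.

0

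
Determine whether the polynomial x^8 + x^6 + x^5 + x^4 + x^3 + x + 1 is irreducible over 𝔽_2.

Yes

Write h(x) = x^8 + x^6 + x^5 + x^4 + x^3 + x + 1.
Check for roots in 𝔽_2: h(0) = 1; h(1) = 1.
No roots, so no linear factors.
Monic irreducibles of degree 2 over GF(2): x^2 + x + 1.
None of them divide h (all give nonzero remainder).
Monic irreducibles of degree 3 over GF(2): x^3 + x + 1, x^3 + x^2 + 1.
None of them divide h (all give nonzero remainder).
Monic irreducibles of degree 4 over GF(2): x^4 + x + 1, x^4 + x^3 + 1, x^4 + x^3 + x^2 + x + 1.
None of them divide h (all give nonzero remainder).
No irreducible factor of degree ≤ 4 exists, so h is irreducible over GF(2).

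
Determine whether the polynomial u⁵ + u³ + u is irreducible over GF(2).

No

Write f(u) = u⁵ + u³ + u.
Check for roots in GF(2): f(0) = 0 → root; f(1) = 1.
f(0) = 0, so (u) divides f(u); f is reducible.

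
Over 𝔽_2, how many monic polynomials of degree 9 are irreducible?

56

By the necklace-counting formula, N_2(9) = (1/9) Σ_{d|9} μ(9/d)·2^d.
Divisors of 9: 1, 3, 9; μ(9/d) for each: 0, -1, 1.
Σ = − 2^3 + 2^9 = 504.
N = 504/9 = 56.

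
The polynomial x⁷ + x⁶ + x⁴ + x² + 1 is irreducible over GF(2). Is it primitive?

Write f(x) = x⁷ + x⁶ + x⁴ + x² + 1.
|GF(2^7)^×| = 2^7 − 1 = 127. Prime factorization: 127 = 127.
f is primitive ⇔ x has order 127 in GF(2)[x]/(f), i.e. x^(127/q) ≠ 1 for each prime q | 127.
x^(1) mod f = x.
None equal 1, so x has full order 127; f is primitive.

Yes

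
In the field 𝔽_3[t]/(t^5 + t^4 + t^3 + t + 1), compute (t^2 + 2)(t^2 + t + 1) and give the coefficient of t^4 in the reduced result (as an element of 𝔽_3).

Multiply in 𝔽_3[t]: (t^2 + 2)·(t^2 + t + 1) = t^4 + t^3 + 2t + 2.
Reduced: t^4 + t^3 + 2t + 2.

1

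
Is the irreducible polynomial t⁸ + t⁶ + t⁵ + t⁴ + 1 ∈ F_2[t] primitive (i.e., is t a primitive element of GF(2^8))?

Yes

Write f(t) = t⁸ + t⁶ + t⁵ + t⁴ + 1.
|GF(2^8)^×| = 2^8 − 1 = 255. Prime factorization: 255 = 3·5·17.
f is primitive ⇔ t has order 255 in GF(2)[t]/(f), i.e. t^(255/q) ≠ 1 for each prime q | 255.
t^(85) mod f = t⁷ + t⁶ + t⁴ + t³ + t + 1.
t^(51) mod f = t⁶ + t³ + t² + 1.
t^(15) mod f = t⁷ + t⁶ + 1.
None equal 1, so t has full order 255; f is primitive.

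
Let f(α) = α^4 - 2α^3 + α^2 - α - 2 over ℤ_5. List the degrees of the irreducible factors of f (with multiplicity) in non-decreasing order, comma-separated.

Roots in ℤ_5: f(0) = 3; f(1) = 2; f(2) = 0 → root; f(3) = 1; f(4) = 3.
Linear factors from roots: (α - 2).
Complete factorization: f(α) = (α - 2)·(α^3 + α + 1).
Factor degrees with multiplicity: 1 + 3 = 4.

1, 3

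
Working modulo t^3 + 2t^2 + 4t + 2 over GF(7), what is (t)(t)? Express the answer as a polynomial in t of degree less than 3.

t^2

Multiply in GF(7)[t]: (t)·(t) = t^2.
Reduced: t^2.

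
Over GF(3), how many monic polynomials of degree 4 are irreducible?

x^(3^4) − x is the product of all monic irreducibles of degree dividing 4; Möbius inversion gives N = (1/4) Σ μ(4/d)·3^d.
Divisors of 4: 1, 2, 4; μ(4/d) for each: 0, -1, 1.
Σ = − 3^2 + 3^4 = 72.
N = 72/4 = 18.

18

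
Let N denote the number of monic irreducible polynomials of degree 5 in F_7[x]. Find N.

3360

x^(7^5) − x is the product of all monic irreducibles of degree dividing 5; Möbius inversion gives N = (1/5) Σ μ(5/d)·7^d.
Divisors of 5: 1, 5; μ(5/d) for each: -1, 1.
Σ = − 7^1 + 7^5 = 16800.
N = 16800/5 = 3360.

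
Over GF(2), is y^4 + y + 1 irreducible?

Write f(y) = y^4 + y + 1.
Check for roots in GF(2): f(0) = 1; f(1) = 1.
No roots, so no linear factors.
Monic irreducibles of degree 2 over GF(2): y^2 + y + 1.
None of them divide f (all give nonzero remainder).
No irreducible factor of degree ≤ 2 exists, so f is irreducible over GF(2).

Yes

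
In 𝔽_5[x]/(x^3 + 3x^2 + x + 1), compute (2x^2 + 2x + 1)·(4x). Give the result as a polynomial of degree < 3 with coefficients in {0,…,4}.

Multiply in 𝔽_5[x]: (2x^2 + 2x + 1)·(4x) = 3x^3 + 3x^2 + 4x.
Reduce using x^3 ≡ 2x^2 + 4x + 4 (mod x^3 + 3x^2 + x + 1).
Reduced: 4x^2 + x + 2.

4x^2 + x + 2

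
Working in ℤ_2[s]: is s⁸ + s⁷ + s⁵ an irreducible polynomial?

No

Write P(s) = s⁸ + s⁷ + s⁵.
Check for roots in ℤ_2: P(0) = 0 → root; P(1) = 1.
P(0) = 0, so (s) divides P(s); P is reducible.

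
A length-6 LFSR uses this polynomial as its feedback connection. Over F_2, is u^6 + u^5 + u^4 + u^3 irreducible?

No

Write h(u) = u^6 + u^5 + u^4 + u^3.
Check for roots in F_2: h(0) = 0 → root; h(1) = 0 → root.
h(0) = 0, so (u) divides h(u); h is reducible.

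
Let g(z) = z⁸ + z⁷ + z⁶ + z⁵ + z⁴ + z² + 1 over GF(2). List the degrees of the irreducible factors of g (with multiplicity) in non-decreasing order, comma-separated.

8

Roots in GF(2): g(0) = 1; g(1) = 1.
Complete factorization: g(z) = (z⁸ + z⁷ + z⁶ + z⁵ + z⁴ + z² + 1).
Factor degrees with multiplicity: 8 = 8.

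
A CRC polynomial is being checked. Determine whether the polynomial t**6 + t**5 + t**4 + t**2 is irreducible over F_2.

No

Write h(t) = t**6 + t**5 + t**4 + t**2.
Check for roots in F_2: h(0) = 0 → root; h(1) = 0 → root.
h(0) = 0, so (t) divides h(t); h is reducible.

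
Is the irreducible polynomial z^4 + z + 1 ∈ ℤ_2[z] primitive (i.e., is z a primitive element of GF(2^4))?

Yes

Write f(z) = z^4 + z + 1.
|GF(2^4)^×| = 2^4 − 1 = 15. Prime factorization: 15 = 3·5.
f is primitive ⇔ z has order 15 in GF(2)[z]/(f), i.e. z^(15/q) ≠ 1 for each prime q | 15.
z^(5) mod f = z^2 + z.
z^(3) mod f = z^3.
None equal 1, so z has full order 15; f is primitive.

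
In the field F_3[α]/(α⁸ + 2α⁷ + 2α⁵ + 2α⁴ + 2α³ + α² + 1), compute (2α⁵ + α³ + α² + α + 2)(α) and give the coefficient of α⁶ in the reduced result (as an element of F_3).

Multiply in F_3[α]: (2α⁵ + α³ + α² + α + 2)·(α) = 2α⁶ + α⁴ + α³ + α² + 2α.
Reduced: 2α⁶ + α⁴ + α³ + α² + 2α.

2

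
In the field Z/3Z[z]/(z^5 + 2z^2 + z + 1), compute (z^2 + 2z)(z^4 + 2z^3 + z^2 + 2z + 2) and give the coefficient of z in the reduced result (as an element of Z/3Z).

Multiply in Z/3Z[z]: (z^2 + 2z)·(z^4 + 2z^3 + z^2 + 2z + 2) = z^6 + z^5 + 2z^4 + z^3 + z.
Reduce using z^5 ≡ z^2 + 2z + 2 (mod z^5 + 2z^2 + z + 1).
Reduced: 2z^4 + 2z^3 + 2z + 2.

2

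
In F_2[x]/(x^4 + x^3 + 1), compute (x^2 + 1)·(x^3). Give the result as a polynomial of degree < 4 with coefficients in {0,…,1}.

x + 1

Multiply in F_2[x]: (x^2 + 1)·(x^3) = x^5 + x^3.
Reduce using x^4 ≡ x^3 + 1 (mod x^4 + x^3 + 1).
Reduced: x + 1.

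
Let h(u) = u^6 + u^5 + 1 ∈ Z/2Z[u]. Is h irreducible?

Yes

Check for roots in Z/2Z: h(0) = 1; h(1) = 1.
No roots, so no linear factors.
Monic irreducibles of degree 2 over GF(2): u^2 + u + 1.
None of them divide h (all give nonzero remainder).
Monic irreducibles of degree 3 over GF(2): u^3 + u + 1, u^3 + u^2 + 1.
None of them divide h (all give nonzero remainder).
No irreducible factor of degree ≤ 3 exists, so h is irreducible over GF(2).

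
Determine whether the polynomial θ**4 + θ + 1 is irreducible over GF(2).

Write P(θ) = θ**4 + θ + 1.
Check for roots in GF(2): P(0) = 1; P(1) = 1.
No roots, so no linear factors.
Monic irreducibles of degree 2 over GF(2): θ**2 + θ + 1.
None of them divide P (all give nonzero remainder).
No irreducible factor of degree ≤ 2 exists, so P is irreducible over GF(2).

Yes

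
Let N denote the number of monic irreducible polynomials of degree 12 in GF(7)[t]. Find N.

Gauss's count: N_{7}(12) = (1/12) Σ_{d|12} μ(12/d)·7^d.
Divisors of 12: 1, 2, 3, 4, 6, 12; μ(12/d) for each: 0, 1, 0, -1, -1, 1.
Σ = 7^2 − 7^4 − 7^6 + 7^12 = 13841167200.
N = 13841167200/12 = 1153430600.

1153430600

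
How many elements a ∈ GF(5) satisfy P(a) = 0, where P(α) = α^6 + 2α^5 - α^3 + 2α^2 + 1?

1

Evaluate at each of the 5 elements of GF(5):
P(0) = 1; P(1) = 0 → root; P(2) = 4; P(3) = 2; P(4) = 3.
Roots: {1}.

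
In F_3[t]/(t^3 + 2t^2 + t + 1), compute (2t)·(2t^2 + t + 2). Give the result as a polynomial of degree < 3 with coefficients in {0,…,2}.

2

Multiply in F_3[t]: (2t)·(2t^2 + t + 2) = t^3 + 2t^2 + t.
Reduce using t^3 ≡ t^2 + 2t + 2 (mod t^3 + 2t^2 + t + 1).
Reduced: 2.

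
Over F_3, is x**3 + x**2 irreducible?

No

Write P(x) = x**3 + x**2.
Check for roots in F_3: P(0) = 0 → root; P(1) = 2; P(2) = 0 → root.
P(0) = 0, so (x) divides P(x); P is reducible.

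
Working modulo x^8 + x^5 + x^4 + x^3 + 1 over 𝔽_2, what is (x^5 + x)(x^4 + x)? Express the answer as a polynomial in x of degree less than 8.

Multiply in 𝔽_2[x]: (x^5 + x)·(x^4 + x) = x^9 + x^6 + x^5 + x^2.
Reduce using x^8 ≡ x^5 + x^4 + x^3 + 1 (mod x^8 + x^5 + x^4 + x^3 + 1).
Reduced: x^4 + x^2 + x.

x^4 + x^2 + x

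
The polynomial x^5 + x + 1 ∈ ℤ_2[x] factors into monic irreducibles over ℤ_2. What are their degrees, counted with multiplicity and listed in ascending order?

Write f(x) = x^5 + x + 1.
Roots in ℤ_2: f(0) = 1; f(1) = 1.
Complete factorization: f(x) = (x^2 + x + 1)·(x^3 + x^2 + 1).
Factor degrees with multiplicity: 2 + 3 = 5.

2, 3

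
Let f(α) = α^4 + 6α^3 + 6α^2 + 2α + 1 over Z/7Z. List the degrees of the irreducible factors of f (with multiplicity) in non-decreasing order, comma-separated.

Linear factors from roots: (α + 1).
Complete factorization: f(α) = (α + 1)·(α^3 + 5α^2 + α + 1).
Factor degrees with multiplicity: 1 + 3 = 4.

1, 3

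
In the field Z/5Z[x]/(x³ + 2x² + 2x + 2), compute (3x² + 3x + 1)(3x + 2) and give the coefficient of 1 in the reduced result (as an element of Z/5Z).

Multiply in Z/5Z[x]: (3x² + 3x + 1)·(3x + 2) = 4x³ + 4x + 2.
Reduce using x³ ≡ 3x² + 3x + 3 (mod x³ + 2x² + 2x + 2).
Reduced: 2x² + x + 4.

4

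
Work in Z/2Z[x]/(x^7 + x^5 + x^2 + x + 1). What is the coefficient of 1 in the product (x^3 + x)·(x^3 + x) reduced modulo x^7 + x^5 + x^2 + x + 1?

Multiply in Z/2Z[x]: (x^3 + x)·(x^3 + x) = x^6 + x^2.
Reduced: x^6 + x^2.

0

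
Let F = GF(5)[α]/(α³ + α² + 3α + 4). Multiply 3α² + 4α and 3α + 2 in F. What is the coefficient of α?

Multiply in GF(5)[α]: (3α² + 4α)·(3α + 2) = 4α³ + 3α² + 3α.
Reduce using α³ ≡ 4α² + 2α + 1 (mod α³ + α² + 3α + 4).
Reduced: 4α² + α + 4.

1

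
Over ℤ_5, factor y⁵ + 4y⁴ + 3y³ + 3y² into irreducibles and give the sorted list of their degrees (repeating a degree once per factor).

1, 1, 1, 2

Write f(y) = y⁵ + 4y⁴ + 3y³ + 3y².
Roots in ℤ_5: f(0) = 0 → root; f(1) = 1; f(2) = 2; f(3) = 0 → root; f(4) = 3.
Linear factors from roots: (y), (y + 2).
Complete factorization: f(y) = (y + 2)·(y)^2·(y² + 2y + 4).
Factor degrees with multiplicity: 1 + 1 + 1 + 2 = 5.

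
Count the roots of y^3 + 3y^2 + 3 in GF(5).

1

Write f(y) = y^3 + 3y^2 + 3.
Evaluate at each of the 5 elements of GF(5):
f(0) = 3; f(1) = 2; f(2) = 3; f(3) = 2; f(4) = 0 → root.
Roots: {4}.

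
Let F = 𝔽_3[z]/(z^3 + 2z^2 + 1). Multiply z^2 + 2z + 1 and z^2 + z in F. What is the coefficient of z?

Multiply in 𝔽_3[z]: (z^2 + 2z + 1)·(z^2 + z) = z^4 + z.
Reduce using z^3 ≡ z^2 + 2 (mod z^3 + 2z^2 + 1).
Reduced: z^2 + 2.

0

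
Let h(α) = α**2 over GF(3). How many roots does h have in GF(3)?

Evaluate at each of the 3 elements of GF(3):
h(0) = 0 → root; h(1) = 1; h(2) = 1.
Roots: {0}.

1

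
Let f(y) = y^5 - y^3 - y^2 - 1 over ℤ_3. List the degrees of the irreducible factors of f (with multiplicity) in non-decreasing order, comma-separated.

5

Roots in ℤ_3: f(0) = 2; f(1) = 1; f(2) = 1.
Complete factorization: f(y) = (y^5 - y^3 - y^2 - 1).
Factor degrees with multiplicity: 5 = 5.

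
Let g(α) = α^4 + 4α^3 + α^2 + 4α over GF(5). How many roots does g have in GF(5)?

Evaluate at each of the 5 elements of GF(5):
g(0) = 0 → root; g(1) = 0 → root; g(2) = 0 → root; g(3) = 0 → root; g(4) = 4.
Roots: {0, 1, 2, 3}.

4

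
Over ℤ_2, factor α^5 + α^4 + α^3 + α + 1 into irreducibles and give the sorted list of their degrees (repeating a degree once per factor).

Write h(α) = α^5 + α^4 + α^3 + α + 1.
Roots in ℤ_2: h(0) = 1; h(1) = 1.
Complete factorization: h(α) = (α^5 + α^4 + α^3 + α + 1).
Factor degrees with multiplicity: 5 = 5.

5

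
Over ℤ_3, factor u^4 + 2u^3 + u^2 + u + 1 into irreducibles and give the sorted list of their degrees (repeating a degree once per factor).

Write h(u) = u^4 + 2u^3 + u^2 + u + 1.
Roots in ℤ_3: h(0) = 1; h(1) = 0 → root; h(2) = 0 → root.
Linear factors from roots: (u + 2), (u + 1).
Complete factorization: h(u) = (u + 1)·(u + 2)·(u^2 + 2u + 2).
Factor degrees with multiplicity: 1 + 1 + 2 = 4.

1, 1, 2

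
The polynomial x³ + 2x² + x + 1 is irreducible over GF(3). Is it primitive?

Write f(x) = x³ + 2x² + x + 1.
|GF(3^3)^×| = 3^3 − 1 = 26. Prime factorization: 26 = 2·13.
f is primitive ⇔ x has order 26 in GF(3)[x]/(f), i.e. x^(26/q) ≠ 1 for each prime q | 26.
x^(13) mod f = 2.
x^(2) mod f = x².
None equal 1, so x has full order 26; f is primitive.

Yes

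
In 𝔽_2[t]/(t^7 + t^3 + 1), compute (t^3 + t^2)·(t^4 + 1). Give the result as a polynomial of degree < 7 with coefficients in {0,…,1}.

t^6 + t^2 + 1

Multiply in 𝔽_2[t]: (t^3 + t^2)·(t^4 + 1) = t^7 + t^6 + t^3 + t^2.
Reduce using t^7 ≡ t^3 + 1 (mod t^7 + t^3 + 1).
Reduced: t^6 + t^2 + 1.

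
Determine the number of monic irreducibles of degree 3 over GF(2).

2

By the necklace-counting formula, N_2(3) = (1/3) Σ_{d|3} μ(3/d)·2^d.
Divisors of 3: 1, 3; μ(3/d) for each: -1, 1.
Σ = − 2^1 + 2^3 = 6.
N = 6/3 = 2.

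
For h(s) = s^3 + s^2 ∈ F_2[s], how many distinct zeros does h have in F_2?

2

Evaluate at each of the 2 elements of F_2:
h(0) = 0 → root; h(1) = 0 → root.
Roots: {0, 1}.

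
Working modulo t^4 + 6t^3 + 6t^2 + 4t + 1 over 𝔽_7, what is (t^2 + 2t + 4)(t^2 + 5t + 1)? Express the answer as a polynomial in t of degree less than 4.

t^3 + 2t^2 + 4t + 3

Multiply in 𝔽_7[t]: (t^2 + 2t + 4)·(t^2 + 5t + 1) = t^4 + t^2 + t + 4.
Reduce using t^4 ≡ t^3 + t^2 + 3t + 6 (mod t^4 + 6t^3 + 6t^2 + 4t + 1).
Reduced: t^3 + 2t^2 + 4t + 3.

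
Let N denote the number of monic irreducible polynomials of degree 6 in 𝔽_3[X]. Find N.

116

The number of monic irreducibles of degree 6 over GF(3) is (1/6)·Σ_{d∣6} μ(6/d) 3^d.
Divisors of 6: 1, 2, 3, 6; μ(6/d) for each: 1, -1, -1, 1.
Σ = 3^1 − 3^2 − 3^3 + 3^6 = 696.
N = 696/6 = 116.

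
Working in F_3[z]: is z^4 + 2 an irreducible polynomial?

No

Write g(z) = z^4 + 2.
Check for roots in F_3: g(0) = 2; g(1) = 0 → root; g(2) = 0 → root.
g(1) = 0, so (z − 1) divides g(z); g is reducible.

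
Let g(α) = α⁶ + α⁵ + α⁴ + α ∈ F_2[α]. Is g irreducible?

Check for roots in F_2: g(0) = 0 → root; g(1) = 0 → root.
g(0) = 0, so (α) divides g(α); g is reducible.

No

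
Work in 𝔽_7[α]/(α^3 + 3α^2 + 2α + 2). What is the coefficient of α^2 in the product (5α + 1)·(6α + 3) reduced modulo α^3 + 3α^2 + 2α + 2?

Multiply in 𝔽_7[α]: (5α + 1)·(6α + 3) = 2α^2 + 3.
Reduced: 2α^2 + 3.

2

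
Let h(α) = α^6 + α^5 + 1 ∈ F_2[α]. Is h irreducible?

Yes

Check for roots in F_2: h(0) = 1; h(1) = 1.
No roots, so no linear factors.
Monic irreducibles of degree 2 over GF(2): α^2 + α + 1.
None of them divide h (all give nonzero remainder).
Monic irreducibles of degree 3 over GF(2): α^3 + α + 1, α^3 + α^2 + 1.
None of them divide h (all give nonzero remainder).
No irreducible factor of degree ≤ 3 exists, so h is irreducible over GF(2).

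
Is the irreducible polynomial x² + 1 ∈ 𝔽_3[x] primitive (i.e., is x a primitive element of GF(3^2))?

Write f(x) = x² + 1.
|GF(3^2)^×| = 3^2 − 1 = 8. Prime factorization: 8 = 2^3.
f is primitive ⇔ x has order 8 in GF(3)[x]/(f), i.e. x^(8/q) ≠ 1 for each prime q | 8.
x^(4) mod f = 1
Since x^(4) = 1, the order of x divides 4 < 8; not primitive.

No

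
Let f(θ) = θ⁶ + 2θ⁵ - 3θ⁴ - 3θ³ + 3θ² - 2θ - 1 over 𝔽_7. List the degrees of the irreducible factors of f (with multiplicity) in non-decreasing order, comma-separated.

Linear factors from roots: (θ - 2).
Complete factorization: f(θ) = (θ - 2)·(θ² + θ + 3)·(θ³ + 3θ² - θ - 1).
Factor degrees with multiplicity: 1 + 2 + 3 = 6.

1, 2, 3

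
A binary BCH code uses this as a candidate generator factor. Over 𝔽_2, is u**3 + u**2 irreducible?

Write f(u) = u**3 + u**2.
Check for roots in 𝔽_2: f(0) = 0 → root; f(1) = 0 → root.
f(0) = 0, so (u) divides f(u); f is reducible.

No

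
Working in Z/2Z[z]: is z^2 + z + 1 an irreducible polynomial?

Write P(z) = z^2 + z + 1.
Check for roots in Z/2Z: P(0) = 1; P(1) = 1.
No roots. A degree-2 polynomial over a field with no linear factor is irreducible.

Yes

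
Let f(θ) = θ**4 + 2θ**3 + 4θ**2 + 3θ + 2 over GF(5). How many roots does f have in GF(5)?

Evaluate at each of the 5 elements of GF(5):
f(0) = 2; f(1) = 2; f(2) = 1; f(3) = 2; f(4) = 2.
No element is a root.

0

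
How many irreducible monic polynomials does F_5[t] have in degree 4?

150

x^(5^4) − x is the product of all monic irreducibles of degree dividing 4; Möbius inversion gives N = (1/4) Σ μ(4/d)·5^d.
Divisors of 4: 1, 2, 4; μ(4/d) for each: 0, -1, 1.
Σ = − 5^2 + 5^4 = 600.
N = 600/4 = 150.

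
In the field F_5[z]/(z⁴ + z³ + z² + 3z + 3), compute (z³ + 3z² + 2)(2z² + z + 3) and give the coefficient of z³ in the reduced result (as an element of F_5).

Multiply in F_5[z]: (z³ + 3z² + 2)·(2z² + z + 3) = 2z⁵ + 2z⁴ + z³ + 3z² + 2z + 1.
Reduce using z⁴ ≡ 4z³ + 4z² + 2z + 2 (mod z⁴ + z³ + z² + 3z + 3).
Reduced: 4z³ + 2z² + z + 1.

4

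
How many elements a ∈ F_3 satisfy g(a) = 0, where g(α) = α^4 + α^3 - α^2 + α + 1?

Evaluate at each of the 3 elements of F_3:
g(0) = 1; g(1) = 0 → root; g(2) = 2.
Roots: {1}.

1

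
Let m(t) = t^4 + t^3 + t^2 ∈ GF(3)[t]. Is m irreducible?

Check for roots in GF(3): m(0) = 0 → root; m(1) = 0 → root; m(2) = 1.
m(0) = 0, so (t) divides m(t); m is reducible.

No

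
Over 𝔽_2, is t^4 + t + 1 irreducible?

Yes

Write P(t) = t^4 + t + 1.
Check for roots in 𝔽_2: P(0) = 1; P(1) = 1.
No roots, so no linear factors.
Monic irreducibles of degree 2 over GF(2): t^2 + t + 1.
None of them divide P (all give nonzero remainder).
No irreducible factor of degree ≤ 2 exists, so P is irreducible over GF(2).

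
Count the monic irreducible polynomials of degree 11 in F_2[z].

186

Gauss's count: N_{2}(11) = (1/11) Σ_{d|11} μ(11/d)·2^d.
Divisors of 11: 1, 11; μ(11/d) for each: -1, 1.
Σ = − 2^1 + 2^11 = 2046.
N = 2046/11 = 186.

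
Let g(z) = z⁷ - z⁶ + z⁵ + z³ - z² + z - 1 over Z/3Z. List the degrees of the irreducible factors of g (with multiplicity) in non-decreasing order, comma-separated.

Roots in Z/3Z: g(0) = 2; g(1) = 1; g(2) = 2.
Complete factorization: g(z) = (z⁷ - z⁶ + z⁵ + z³ - z² + z - 1).
Factor degrees with multiplicity: 7 = 7.

7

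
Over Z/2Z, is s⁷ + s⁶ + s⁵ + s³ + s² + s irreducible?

No

Write g(s) = s⁷ + s⁶ + s⁵ + s³ + s² + s.
Check for roots in Z/2Z: g(0) = 0 → root; g(1) = 0 → root.
g(0) = 0, so (s) divides g(s); g is reducible.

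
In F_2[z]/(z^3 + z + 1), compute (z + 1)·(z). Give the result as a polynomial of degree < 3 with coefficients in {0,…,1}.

z^2 + z

Multiply in F_2[z]: (z + 1)·(z) = z^2 + z.
Reduced: z^2 + z.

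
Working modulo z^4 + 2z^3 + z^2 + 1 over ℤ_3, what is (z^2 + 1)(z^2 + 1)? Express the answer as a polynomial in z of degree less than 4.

z^3 + z^2

Multiply in ℤ_3[z]: (z^2 + 1)·(z^2 + 1) = z^4 + 2z^2 + 1.
Reduce using z^4 ≡ z^3 + 2z^2 + 2 (mod z^4 + 2z^3 + z^2 + 1).
Reduced: z^3 + z^2.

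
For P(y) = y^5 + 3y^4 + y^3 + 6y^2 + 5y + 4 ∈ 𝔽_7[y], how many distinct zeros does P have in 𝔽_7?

1

Evaluate at each of the 7 elements of 𝔽_7:
P(0) = 4; P(1) = 6; P(2) = 0 → root; P(3) = 5; P(4) = 2; P(5) = 5; P(6) = 6.
Roots: {2}.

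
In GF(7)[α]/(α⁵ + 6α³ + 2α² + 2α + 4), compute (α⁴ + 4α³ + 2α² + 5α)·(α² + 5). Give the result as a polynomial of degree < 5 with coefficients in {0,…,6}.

α^4 + 6α^3 + 6α + 5

Multiply in GF(7)[α]: (α⁴ + 4α³ + 2α² + 5α)·(α² + 5) = α⁶ + 4α⁵ + 4α³ + 3α² + 4α.
Reduce using α⁵ ≡ α³ + 5α² + 5α + 3 (mod α⁵ + 6α³ + 2α² + 2α + 4).
Reduced: α⁴ + 6α³ + 6α + 5.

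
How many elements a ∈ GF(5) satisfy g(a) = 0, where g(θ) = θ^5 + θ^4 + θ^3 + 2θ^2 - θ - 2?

Evaluate at each of the 5 elements of GF(5):
g(0) = 3; g(1) = 2; g(2) = 0 → root; g(3) = 4; g(4) = 0 → root.
Roots: {2, 4}.

2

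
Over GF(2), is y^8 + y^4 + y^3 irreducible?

No

Write m(y) = y^8 + y^4 + y^3.
Check for roots in GF(2): m(0) = 0 → root; m(1) = 1.
m(0) = 0, so (y) divides m(y); m is reducible.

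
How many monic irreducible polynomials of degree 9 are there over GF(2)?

56

x^(2^9) − x is the product of all monic irreducibles of degree dividing 9; Möbius inversion gives N = (1/9) Σ μ(9/d)·2^d.
Divisors of 9: 1, 3, 9; μ(9/d) for each: 0, -1, 1.
Σ = − 2^3 + 2^9 = 504.
N = 504/9 = 56.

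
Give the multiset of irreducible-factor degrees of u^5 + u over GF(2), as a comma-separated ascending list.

Write h(u) = u^5 + u.
Roots in GF(2): h(0) = 0 → root; h(1) = 0 → root.
Linear factors from roots: (u), (u + 1).
Complete factorization: h(u) = (u)·(u + 1)^4.
Factor degrees with multiplicity: 1 + 1 + 1 + 1 + 1 = 5.

1, 1, 1, 1, 1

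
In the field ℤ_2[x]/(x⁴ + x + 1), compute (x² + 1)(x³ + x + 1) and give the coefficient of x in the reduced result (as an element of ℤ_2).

Multiply in ℤ_2[x]: (x² + 1)·(x³ + x + 1) = x⁵ + x² + x + 1.
Reduce using x⁴ ≡ x + 1 (mod x⁴ + x + 1).
Reduced: 1.

0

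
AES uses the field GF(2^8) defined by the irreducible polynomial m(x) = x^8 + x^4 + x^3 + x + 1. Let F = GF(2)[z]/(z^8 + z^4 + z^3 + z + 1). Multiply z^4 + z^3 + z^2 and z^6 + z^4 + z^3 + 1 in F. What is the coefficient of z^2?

1

Multiply in GF(2)[z]: (z^4 + z^3 + z^2)·(z^6 + z^4 + z^3 + 1) = z^10 + z^9 + z^5 + z^4 + z^3 + z^2.
Reduce using z^8 ≡ z^4 + z^3 + z + 1 (mod z^8 + z^4 + z^3 + z + 1).
Reduced: z^6 + z^5 + z^2 + z.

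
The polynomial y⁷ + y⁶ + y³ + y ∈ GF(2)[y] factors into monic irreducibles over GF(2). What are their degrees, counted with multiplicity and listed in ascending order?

Write g(y) = y⁷ + y⁶ + y³ + y.
Roots in GF(2): g(0) = 0 → root; g(1) = 0 → root.
Linear factors from roots: (y), (y + 1).
Complete factorization: g(y) = (y)·(y + 1)·(y² + y + 1)·(y³ + y² + 1).
Factor degrees with multiplicity: 1 + 1 + 2 + 3 = 7.

1, 1, 2, 3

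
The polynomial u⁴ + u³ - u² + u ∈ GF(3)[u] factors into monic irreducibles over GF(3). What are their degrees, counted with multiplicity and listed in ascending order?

Write f(u) = u⁴ + u³ - u² + u.
Roots in GF(3): f(0) = 0 → root; f(1) = 2; f(2) = 1.
Linear factors from roots: (u).
Complete factorization: f(u) = (u)·(u³ + u² - u + 1).
Factor degrees with multiplicity: 1 + 3 = 4.

1, 3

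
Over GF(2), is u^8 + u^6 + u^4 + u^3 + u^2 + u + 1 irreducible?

Yes

Write P(u) = u^8 + u^6 + u^4 + u^3 + u^2 + u + 1.
Check for roots in GF(2): P(0) = 1; P(1) = 1.
No roots, so no linear factors.
Monic irreducibles of degree 2 over GF(2): u^2 + u + 1.
None of them divide P (all give nonzero remainder).
Monic irreducibles of degree 3 over GF(2): u^3 + u + 1, u^3 + u^2 + 1.
None of them divide P (all give nonzero remainder).
Monic irreducibles of degree 4 over GF(2): u^4 + u + 1, u^4 + u^3 + 1, u^4 + u^3 + u^2 + u + 1.
None of them divide P (all give nonzero remainder).
No irreducible factor of degree ≤ 4 exists, so P is irreducible over GF(2).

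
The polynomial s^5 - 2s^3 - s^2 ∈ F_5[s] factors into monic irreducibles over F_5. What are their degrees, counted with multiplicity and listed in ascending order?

Write f(s) = s^5 - 2s^3 - s^2.
Roots in F_5: f(0) = 0 → root; f(1) = 3; f(2) = 2; f(3) = 0 → root; f(4) = 0 → root.
Linear factors from roots: (s), (s + 2), (s + 1).
Complete factorization: f(s) = (s + 1)·(s)^2·(s + 2)^2.
Factor degrees with multiplicity: 1 + 1 + 1 + 1 + 1 = 5.

1, 1, 1, 1, 1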